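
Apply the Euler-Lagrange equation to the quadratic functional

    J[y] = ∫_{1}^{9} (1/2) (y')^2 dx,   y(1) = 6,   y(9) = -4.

The Lagrangian is L = (1/2) (y')^2.
Compute ∂L/∂y = 0, ∂L/∂y' = y'.
The Euler-Lagrange equation d/dx(∂L/∂y') − ∂L/∂y = 0 reduces to
    y'' = 0.
Its general solution is
    y(x) = A x + B,
with A, B fixed by the endpoint conditions.
Applying the endpoint conditions y(1) = 6 and y(9) = -4: solve A·1 + B = 6 and A·9 + B = -4. Subtracting gives A(9 − 1) = -4 − 6, so A = -5/4, and B = 6 − A·1 = 29/4. Therefore
    y(x) = (-5/4) x + 29/4.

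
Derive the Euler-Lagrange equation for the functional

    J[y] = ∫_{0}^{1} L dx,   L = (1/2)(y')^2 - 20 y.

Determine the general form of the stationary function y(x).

The Lagrangian is L = (1/2)(y')^2 - 20 y.
∂L/∂y = -20.
∂L/∂y' = y'.
The Euler-Lagrange equation d/dx(∂L/∂y') − ∂L/∂y = 0 becomes:
    y'' + 20 = 0
General solution: y(x) = -10 x^2 + A x + B, where A and B are arbitrary constants fixed by the endpoint conditions.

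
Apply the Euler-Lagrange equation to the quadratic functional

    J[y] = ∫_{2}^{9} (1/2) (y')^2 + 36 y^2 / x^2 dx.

The Lagrangian is L = (1/2) (y')^2 + 36 y^2 / x^2.
Compute ∂L/∂y = 72y/x^2, ∂L/∂y' = y'.
The Euler-Lagrange equation d/dx(∂L/∂y') − ∂L/∂y = 0 reduces to
    y'' − 72/x^2 · y = 0  (x > 0).
Its general solution is
    y(x) = A x^9 + B x^(-8),
with A, B fixed by the endpoint conditions.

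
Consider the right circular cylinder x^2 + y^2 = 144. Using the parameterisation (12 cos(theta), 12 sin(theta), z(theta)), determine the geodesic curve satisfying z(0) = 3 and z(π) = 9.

Parameterise the cylinder of radius R = 12 as
    r(θ) = (12 cos θ, 12 sin θ, z(θ)).
The arc-length element is
    ds = sqrt(144 + (dz/dθ)^2) dθ,
so the Lagrangian is L = sqrt(144 + z'^2).
L depends on z' only, not on z or θ, so ∂L/∂z = 0 and
    ∂L/∂z' = z' / sqrt(144 + z'^2).
The Euler-Lagrange equation gives
    d/dθ( z' / sqrt(144 + z'^2) ) = 0,
so z' is constant. Integrating once:
    z(θ) = a θ + b,
a helix on the cylinder (a straight line when the cylinder is unrolled). The constants a, b are determined by the endpoint conditions.
With endpoint conditions z(0) = 3 and z(π) = 9: from z(0) = b we get b = 3, and a·π + 3 = 9 gives a = 6/π, so
    z(θ) = (6/π) θ + 3.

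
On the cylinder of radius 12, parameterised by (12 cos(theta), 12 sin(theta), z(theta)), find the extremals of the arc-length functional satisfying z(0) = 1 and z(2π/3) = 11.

Parameterise the cylinder of radius R = 12 as
    r(θ) = (12 cos θ, 12 sin θ, z(θ)).
The arc-length element is
    ds = sqrt(144 + (dz/dθ)^2) dθ,
so the Lagrangian is L = sqrt(144 + z'^2).
L depends on z' only, not on z or θ, so ∂L/∂z = 0 and
    ∂L/∂z' = z' / sqrt(144 + z'^2).
The Euler-Lagrange equation gives
    d/dθ( z' / sqrt(144 + z'^2) ) = 0,
so z' is constant. Integrating once:
    z(θ) = a θ + b,
a helix on the cylinder (a straight line when the cylinder is unrolled). The constants a, b are determined by the endpoint conditions.
With endpoint conditions z(0) = 1 and z(2π/3) = 11: from z(0) = b we get b = 1, and a·2π/3 + 1 = 11 gives a = 15/π, so
    z(θ) = (15/π) θ + 1.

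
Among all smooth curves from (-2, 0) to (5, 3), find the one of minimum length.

Arc-length functional: J[y] = ∫ sqrt(1 + (y')^2) dx.
Lagrangian L = sqrt(1 + (y')^2) has no explicit y dependence, so ∂L/∂y = 0 and the Euler-Lagrange equation gives
    d/dx( y' / sqrt(1 + (y')^2) ) = 0  ⇒  y' / sqrt(1 + (y')^2) = const.
Hence y' is constant, so y(x) is affine.
Fitting the endpoints (-2, 0) and (5, 3):
    slope m = (3 − 0) / (5 − (-2)) = 3/7,
    intercept c = 0 − m·(-2) = 6/7.
Extremal: y(x) = (3/7) x + 6/7.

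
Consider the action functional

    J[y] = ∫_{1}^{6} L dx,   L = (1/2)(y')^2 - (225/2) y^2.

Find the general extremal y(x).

The Lagrangian is L = (1/2)(y')^2 - (225/2) y^2.
∂L/∂y = -225y.
∂L/∂y' = y'.
The Euler-Lagrange equation d/dx(∂L/∂y') − ∂L/∂y = 0 becomes:
    y'' + 225 y = 0
General solution: y(x) = A sin(15x) + B cos(15x), where A and B are arbitrary constants fixed by the endpoint conditions.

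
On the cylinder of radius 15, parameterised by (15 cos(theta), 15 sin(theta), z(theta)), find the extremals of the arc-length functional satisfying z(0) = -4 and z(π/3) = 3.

Parameterise the cylinder of radius R = 15 as
    r(θ) = (15 cos θ, 15 sin θ, z(θ)).
The arc-length element is
    ds = sqrt(225 + (dz/dθ)^2) dθ,
so the Lagrangian is L = sqrt(225 + z'^2).
L depends on z' only, not on z or θ, so ∂L/∂z = 0 and
    ∂L/∂z' = z' / sqrt(225 + z'^2).
The Euler-Lagrange equation gives
    d/dθ( z' / sqrt(225 + z'^2) ) = 0,
so z' is constant. Integrating once:
    z(θ) = a θ + b,
a helix on the cylinder (a straight line when the cylinder is unrolled). The constants a, b are determined by the endpoint conditions.
With endpoint conditions z(0) = -4 and z(π/3) = 3: from z(0) = b we get b = -4, and a·π/3 + -4 = 3 gives a = 21/π, so
    z(θ) = (21/π) θ − 4.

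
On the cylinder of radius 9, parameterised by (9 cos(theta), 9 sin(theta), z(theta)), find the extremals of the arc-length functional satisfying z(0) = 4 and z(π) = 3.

Parameterise the cylinder of radius R = 9 as
    r(θ) = (9 cos θ, 9 sin θ, z(θ)).
The arc-length element is
    ds = sqrt(81 + (dz/dθ)^2) dθ,
so the Lagrangian is L = sqrt(81 + z'^2).
L depends on z' only, not on z or θ, so ∂L/∂z = 0 and
    ∂L/∂z' = z' / sqrt(81 + z'^2).
The Euler-Lagrange equation gives
    d/dθ( z' / sqrt(81 + z'^2) ) = 0,
so z' is constant. Integrating once:
    z(θ) = a θ + b,
a helix on the cylinder (a straight line when the cylinder is unrolled). The constants a, b are determined by the endpoint conditions.
With endpoint conditions z(0) = 4 and z(π) = 3: from z(0) = b we get b = 4, and a·π + 4 = 3 gives a = -1/π, so
    z(θ) = (-1/π) θ + 4.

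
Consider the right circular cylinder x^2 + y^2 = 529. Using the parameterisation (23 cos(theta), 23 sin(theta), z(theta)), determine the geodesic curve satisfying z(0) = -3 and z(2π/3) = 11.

Parameterise the cylinder of radius R = 23 as
    r(θ) = (23 cos θ, 23 sin θ, z(θ)).
The arc-length element is
    ds = sqrt(529 + (dz/dθ)^2) dθ,
so the Lagrangian is L = sqrt(529 + z'^2).
L depends on z' only, not on z or θ, so ∂L/∂z = 0 and
    ∂L/∂z' = z' / sqrt(529 + z'^2).
The Euler-Lagrange equation gives
    d/dθ( z' / sqrt(529 + z'^2) ) = 0,
so z' is constant. Integrating once:
    z(θ) = a θ + b,
a helix on the cylinder (a straight line when the cylinder is unrolled). The constants a, b are determined by the endpoint conditions.
With endpoint conditions z(0) = -3 and z(2π/3) = 11: from z(0) = b we get b = -3, and a·2π/3 + -3 = 11 gives a = 21/π, so
    z(θ) = (21/π) θ − 3.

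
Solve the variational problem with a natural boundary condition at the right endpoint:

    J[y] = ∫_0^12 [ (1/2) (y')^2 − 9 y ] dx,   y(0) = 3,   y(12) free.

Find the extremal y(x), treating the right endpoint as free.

The Lagrangian L = (1/2) (y')^2 − 9 y gives
    ∂L/∂y = −9,   ∂L/∂y' = y'.
Euler-Lagrange: d/dx(y') − (−9) = 0, i.e. y'' + 9 = 0, so
    y(x) = −(9/2) x^2 + C1 x + C2.
Fixed left endpoint y(0) = 3 ⇒ C2 = 3.
The right endpoint x = 12 is free, so the natural (transversality) condition is ∂L/∂y' |_{x=12} = 0, i.e. y'(12) = 0.
Compute y'(x) = −9 x + C1, so y'(12) = −108 + C1 = 0 ⇒ C1 = 108.
Therefore the extremal is
    y(x) = −(9/2) x^2 + 108 x + 3.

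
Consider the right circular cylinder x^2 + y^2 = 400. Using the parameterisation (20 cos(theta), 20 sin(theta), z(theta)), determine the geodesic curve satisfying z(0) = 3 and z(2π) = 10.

Parameterise the cylinder of radius R = 20 as
    r(θ) = (20 cos θ, 20 sin θ, z(θ)).
The arc-length element is
    ds = sqrt(400 + (dz/dθ)^2) dθ,
so the Lagrangian is L = sqrt(400 + z'^2).
L depends on z' only, not on z or θ, so ∂L/∂z = 0 and
    ∂L/∂z' = z' / sqrt(400 + z'^2).
The Euler-Lagrange equation gives
    d/dθ( z' / sqrt(400 + z'^2) ) = 0,
so z' is constant. Integrating once:
    z(θ) = a θ + b,
a helix on the cylinder (a straight line when the cylinder is unrolled). The constants a, b are determined by the endpoint conditions.
With endpoint conditions z(0) = 3 and z(2π) = 10: from z(0) = b we get b = 3, and a·2π + 3 = 10 gives a = 7/(2π), so
    z(θ) = (7/(2π)) θ + 3.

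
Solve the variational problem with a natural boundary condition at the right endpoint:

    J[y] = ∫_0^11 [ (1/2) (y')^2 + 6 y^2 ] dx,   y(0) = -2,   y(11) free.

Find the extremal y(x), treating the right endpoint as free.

The Lagrangian L = (1/2) (y')^2 + 6 y^2 gives
    ∂L/∂y = 12 y,   ∂L/∂y' = y'.
Euler-Lagrange: y'' − 12 y = 0.
With k = sqrt(12), the general solution is
    y(x) = A cosh(sqrt(12) x) + B sinh(sqrt(12) x).
Fixed left endpoint y(0) = -2 ⇒ A = -2.
The right endpoint x = 11 is free, so the natural (transversality) condition is ∂L/∂y' |_{x=11} = 0, i.e. y'(11) = 0.
Compute y'(x) = A k sinh(k x) + B k cosh(k x), so
    y'(11) = A k sinh(k·11) + B k cosh(k·11) = 0
    ⇒ B = −A tanh(k·11) = 2 tanh(sqrt(12)·11).
Therefore the extremal is
    y(x) = −2 cosh(sqrt(12) x) + 2 tanh(sqrt(12)·11) sinh(sqrt(12) x).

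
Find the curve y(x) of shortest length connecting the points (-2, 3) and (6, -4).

Arc-length functional: J[y] = ∫ sqrt(1 + (y')^2) dx.
Lagrangian L = sqrt(1 + (y')^2) has no explicit y dependence, so ∂L/∂y = 0 and the Euler-Lagrange equation gives
    d/dx( y' / sqrt(1 + (y')^2) ) = 0  ⇒  y' / sqrt(1 + (y')^2) = const.
Hence y' is constant, so y(x) is affine.
Fitting the endpoints (-2, 3) and (6, -4):
    slope m = ((-4) − 3) / (6 − (-2)) = -7/8,
    intercept c = 3 − m·(-2) = 5/4.
Extremal: y(x) = (-7/8) x + 5/4.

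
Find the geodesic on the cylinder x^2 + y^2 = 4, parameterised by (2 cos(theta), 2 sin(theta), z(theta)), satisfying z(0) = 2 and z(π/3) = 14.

Parameterise the cylinder of radius R = 2 as
    r(θ) = (2 cos θ, 2 sin θ, z(θ)).
The arc-length element is
    ds = sqrt(4 + (dz/dθ)^2) dθ,
so the Lagrangian is L = sqrt(4 + z'^2).
L depends on z' only, not on z or θ, so ∂L/∂z = 0 and
    ∂L/∂z' = z' / sqrt(4 + z'^2).
The Euler-Lagrange equation gives
    d/dθ( z' / sqrt(4 + z'^2) ) = 0,
so z' is constant. Integrating once:
    z(θ) = a θ + b,
a helix on the cylinder (a straight line when the cylinder is unrolled). The constants a, b are determined by the endpoint conditions.
With endpoint conditions z(0) = 2 and z(π/3) = 14: from z(0) = b we get b = 2, and a·π/3 + 2 = 14 gives a = 36/π, so
    z(θ) = (36/π) θ + 2.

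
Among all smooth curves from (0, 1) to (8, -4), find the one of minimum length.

Arc-length functional: J[y] = ∫ sqrt(1 + (y')^2) dx.
Lagrangian L = sqrt(1 + (y')^2) has no explicit y dependence, so ∂L/∂y = 0 and the Euler-Lagrange equation gives
    d/dx( y' / sqrt(1 + (y')^2) ) = 0  ⇒  y' / sqrt(1 + (y')^2) = const.
Hence y' is constant, so y(x) is affine.
Fitting the endpoints (0, 1) and (8, -4):
    slope m = ((-4) − 1) / (8 − 0) = -5/8,
    intercept c = 1 − m·0 = 1.
Extremal: y(x) = (-5/8) x + 1.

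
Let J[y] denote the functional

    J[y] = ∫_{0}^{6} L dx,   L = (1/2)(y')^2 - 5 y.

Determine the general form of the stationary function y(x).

The Lagrangian is L = (1/2)(y')^2 - 5 y.
∂L/∂y = -5.
∂L/∂y' = y'.
The Euler-Lagrange equation d/dx(∂L/∂y') − ∂L/∂y = 0 becomes:
    y'' + 5 = 0
General solution: y(x) = -(5/2) x^2 + A x + B, where A and B are arbitrary constants fixed by the endpoint conditions.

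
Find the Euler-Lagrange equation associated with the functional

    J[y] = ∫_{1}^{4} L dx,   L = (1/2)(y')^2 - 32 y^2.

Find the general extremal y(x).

The Lagrangian is L = (1/2)(y')^2 - 32 y^2.
∂L/∂y = -64y.
∂L/∂y' = y'.
The Euler-Lagrange equation d/dx(∂L/∂y') − ∂L/∂y = 0 becomes:
    y'' + 64 y = 0
General solution: y(x) = A sin(8x) + B cos(8x), where A and B are arbitrary constants fixed by the endpoint conditions.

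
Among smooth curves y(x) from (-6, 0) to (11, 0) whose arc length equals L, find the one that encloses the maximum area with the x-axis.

Set up the augmented Lagrangian using a multiplier λ for the length constraint:
    F(y, y') = y − λ sqrt(1 + y'^2).
F has no explicit x dependence, so the Beltrami identity yields a first integral
    F − y' ∂F/∂y' = C.
Compute ∂F/∂y' = −λ y' / sqrt(1 + y'^2). Then
    y − λ sqrt(1 + y'^2) + λ y'^2 / sqrt(1 + y'^2) = C
    ⇒  y − λ / sqrt(1 + y'^2) = C.
Solving for y' and integrating gives
    (x − a)^2 + (y − b)^2 = λ^2,
a circular arc of radius λ. The constants a, b are determined by the endpoint conditions y(-6) = y(11) = 0, and λ is fixed implicitly by the length constraint
    ∫_{-6}^{11} sqrt(1 + y'^2) dx = L.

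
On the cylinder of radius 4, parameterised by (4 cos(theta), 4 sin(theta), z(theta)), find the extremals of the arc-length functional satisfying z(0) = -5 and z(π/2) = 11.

Parameterise the cylinder of radius R = 4 as
    r(θ) = (4 cos θ, 4 sin θ, z(θ)).
The arc-length element is
    ds = sqrt(16 + (dz/dθ)^2) dθ,
so the Lagrangian is L = sqrt(16 + z'^2).
L depends on z' only, not on z or θ, so ∂L/∂z = 0 and
    ∂L/∂z' = z' / sqrt(16 + z'^2).
The Euler-Lagrange equation gives
    d/dθ( z' / sqrt(16 + z'^2) ) = 0,
so z' is constant. Integrating once:
    z(θ) = a θ + b,
a helix on the cylinder (a straight line when the cylinder is unrolled). The constants a, b are determined by the endpoint conditions.
With endpoint conditions z(0) = -5 and z(π/2) = 11: from z(0) = b we get b = -5, and a·π/2 + -5 = 11 gives a = 32/π, so
    z(θ) = (32/π) θ − 5.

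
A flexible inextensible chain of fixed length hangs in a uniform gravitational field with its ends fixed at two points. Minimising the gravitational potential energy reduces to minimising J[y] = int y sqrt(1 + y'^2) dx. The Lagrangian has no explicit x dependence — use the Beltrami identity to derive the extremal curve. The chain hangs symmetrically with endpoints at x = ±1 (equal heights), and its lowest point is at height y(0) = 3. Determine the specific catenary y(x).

The Lagrangian L(y, y') = y sqrt(1 + y'^2) has no explicit x dependence, so the Beltrami identity applies:
    L − y' ∂L/∂y' = C.
Compute ∂L/∂y' = y · y' / sqrt(1 + y'^2). Then
    L − y' ∂L/∂y'
    = y sqrt(1 + y'^2) − y · y'^2 / sqrt(1 + y'^2)
    = y (1 + y'^2 − y'^2) / sqrt(1 + y'^2)
    = y / sqrt(1 + y'^2) = C.
Squaring gives y^2 = C^2 (1 + y'^2), i.e.
    y'^2 = y^2 / C^2 − 1.
Separating variables,
    dy / sqrt(y^2 − C^2) = dx / C,
and integrating gives arccosh(y / C) = (x − a)/C, so
    y(x) = C cosh((x − a)/C),
the catenary. The constants C and a are fixed by the two endpoint conditions (and, for the hanging-chain problem, the length constraint selects C).
Now fit the given data. The endpoints x = ±1 are symmetric at equal height, so the catenary is even about its minimum: a = 0 and y(x) = C cosh(x/C). The lowest point is y(0) = C cosh(0) = C, and we are told y(0) = 3, so C = 3. Therefore
    y(x) = 3 cosh(x/3),
and at the endpoints
    y(±1) = 3 cosh(1/3).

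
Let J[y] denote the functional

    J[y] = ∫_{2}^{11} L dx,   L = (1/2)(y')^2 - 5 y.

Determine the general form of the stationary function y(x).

The Lagrangian is L = (1/2)(y')^2 - 5 y.
∂L/∂y = -5.
∂L/∂y' = y'.
The Euler-Lagrange equation d/dx(∂L/∂y') − ∂L/∂y = 0 becomes:
    y'' + 5 = 0
General solution: y(x) = -(5/2) x^2 + A x + B, where A and B are arbitrary constants fixed by the endpoint conditions.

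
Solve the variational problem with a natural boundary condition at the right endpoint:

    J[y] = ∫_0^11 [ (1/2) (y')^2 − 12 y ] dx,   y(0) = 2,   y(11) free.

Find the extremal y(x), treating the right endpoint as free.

The Lagrangian L = (1/2) (y')^2 − 12 y gives
    ∂L/∂y = −12,   ∂L/∂y' = y'.
Euler-Lagrange: d/dx(y') − (−12) = 0, i.e. y'' + 12 = 0, so
    y(x) = −(12/2) x^2 + C1 x + C2.
Fixed left endpoint y(0) = 2 ⇒ C2 = 2.
The right endpoint x = 11 is free, so the natural (transversality) condition is ∂L/∂y' |_{x=11} = 0, i.e. y'(11) = 0.
Compute y'(x) = −12 x + C1, so y'(11) = −132 + C1 = 0 ⇒ C1 = 132.
Therefore the extremal is
    y(x) = −6 x^2 + 132 x + 2.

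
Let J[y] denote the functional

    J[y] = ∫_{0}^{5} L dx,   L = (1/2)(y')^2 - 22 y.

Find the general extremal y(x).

The Lagrangian is L = (1/2)(y')^2 - 22 y.
∂L/∂y = -22.
∂L/∂y' = y'.
The Euler-Lagrange equation d/dx(∂L/∂y') − ∂L/∂y = 0 becomes:
    y'' + 22 = 0
General solution: y(x) = -11 x^2 + A x + B, where A and B are arbitrary constants fixed by the endpoint conditions.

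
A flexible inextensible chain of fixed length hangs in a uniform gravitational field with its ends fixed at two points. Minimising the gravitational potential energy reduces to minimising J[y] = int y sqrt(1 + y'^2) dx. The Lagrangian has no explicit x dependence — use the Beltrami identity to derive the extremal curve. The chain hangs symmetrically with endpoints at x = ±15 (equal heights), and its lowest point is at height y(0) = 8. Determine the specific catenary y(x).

The Lagrangian L(y, y') = y sqrt(1 + y'^2) has no explicit x dependence, so the Beltrami identity applies:
    L − y' ∂L/∂y' = C.
Compute ∂L/∂y' = y · y' / sqrt(1 + y'^2). Then
    L − y' ∂L/∂y'
    = y sqrt(1 + y'^2) − y · y'^2 / sqrt(1 + y'^2)
    = y (1 + y'^2 − y'^2) / sqrt(1 + y'^2)
    = y / sqrt(1 + y'^2) = C.
Squaring gives y^2 = C^2 (1 + y'^2), i.e.
    y'^2 = y^2 / C^2 − 1.
Separating variables,
    dy / sqrt(y^2 − C^2) = dx / C,
and integrating gives arccosh(y / C) = (x − a)/C, so
    y(x) = C cosh((x − a)/C),
the catenary. The constants C and a are fixed by the two endpoint conditions (and, for the hanging-chain problem, the length constraint selects C).
Now fit the given data. The endpoints x = ±15 are symmetric at equal height, so the catenary is even about its minimum: a = 0 and y(x) = C cosh(x/C). The lowest point is y(0) = C cosh(0) = C, and we are told y(0) = 8, so C = 8. Therefore
    y(x) = 8 cosh(x/8),
and at the endpoints
    y(±15) = 8 cosh(15/8).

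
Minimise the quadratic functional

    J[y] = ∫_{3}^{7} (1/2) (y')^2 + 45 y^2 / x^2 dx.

The Lagrangian is L = (1/2) (y')^2 + 45 y^2 / x^2.
Compute ∂L/∂y = 90y/x^2, ∂L/∂y' = y'.
The Euler-Lagrange equation d/dx(∂L/∂y') − ∂L/∂y = 0 reduces to
    y'' − 90/x^2 · y = 0  (x > 0).
Its general solution is
    y(x) = A x^10 + B x^(-9),
with A, B fixed by the endpoint conditions.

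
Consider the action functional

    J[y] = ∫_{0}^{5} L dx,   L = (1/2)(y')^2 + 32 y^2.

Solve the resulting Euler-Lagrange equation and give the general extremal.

The Lagrangian is L = (1/2)(y')^2 + 32 y^2.
∂L/∂y = 64y.
∂L/∂y' = y'.
The Euler-Lagrange equation d/dx(∂L/∂y') − ∂L/∂y = 0 becomes:
    y'' - 64 y = 0
General solution: y(x) = A e^(8x) + B e^(-8x), where A and B are arbitrary constants fixed by the endpoint conditions.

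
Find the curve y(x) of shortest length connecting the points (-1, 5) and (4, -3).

Arc-length functional: J[y] = ∫ sqrt(1 + (y')^2) dx.
Lagrangian L = sqrt(1 + (y')^2) has no explicit y dependence, so ∂L/∂y = 0 and the Euler-Lagrange equation gives
    d/dx( y' / sqrt(1 + (y')^2) ) = 0  ⇒  y' / sqrt(1 + (y')^2) = const.
Hence y' is constant, so y(x) is affine.
Fitting the endpoints (-1, 5) and (4, -3):
    slope m = ((-3) − 5) / (4 − (-1)) = -8/5,
    intercept c = 5 − m·(-1) = 17/5.
Extremal: y(x) = (-8/5) x + 17/5.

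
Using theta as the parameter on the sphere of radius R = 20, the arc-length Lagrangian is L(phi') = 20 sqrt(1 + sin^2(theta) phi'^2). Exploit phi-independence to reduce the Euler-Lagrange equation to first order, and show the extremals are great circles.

On the sphere of radius R = 20 with spherical coordinates (θ, φ), the induced metric is
    ds^2 = 400(dθ^2 + sin^2(θ) dφ^2).
Parameterise by θ; the arc-length functional is
    J[φ] = ∫ 20 sqrt(1 + sin^2(θ) (dφ/dθ)^2) dθ,
so L = 20 sqrt(1 + sin^2(θ) φ'^2). Compute
    ∂L/∂φ = 0  (L has no explicit φ dependence),
    ∂L/∂φ' = 20 sin^2(θ) φ' / sqrt(1 + sin^2(θ) φ'^2).
Since ∂L/∂φ = 0, the Euler-Lagrange equation
    d/dθ(∂L/∂φ') − ∂L/∂φ = 0
reduces to d/dθ(∂L/∂φ') = 0, i.e. the momentum conjugate to φ is conserved:
    20 sin^2(θ) φ' / sqrt(1 + sin^2(θ) φ'^2) = C.
The overall factor of 20 is constant, so dividing through gives Clairaut's relation sin^2(θ) φ' / sqrt(1 + sin^2(θ) φ'^2) = C' (with C' = C/20). Solving for φ' and integrating gives the great-circle family
    cot(θ) = A cos(φ − φ_0),
i.e. the intersection of the sphere with a plane through the origin. The two constants A and φ_0 (equivalently C and one phase) are fixed by the two endpoint conditions.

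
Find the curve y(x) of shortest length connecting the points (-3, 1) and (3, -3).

Arc-length functional: J[y] = ∫ sqrt(1 + (y')^2) dx.
Lagrangian L = sqrt(1 + (y')^2) has no explicit y dependence, so ∂L/∂y = 0 and the Euler-Lagrange equation gives
    d/dx( y' / sqrt(1 + (y')^2) ) = 0  ⇒  y' / sqrt(1 + (y')^2) = const.
Hence y' is constant, so y(x) is affine.
Fitting the endpoints (-3, 1) and (3, -3):
    slope m = ((-3) − 1) / (3 − (-3)) = -2/3,
    intercept c = 1 − m·(-3) = -1.
Extremal: y(x) = (-2/3) x - 1.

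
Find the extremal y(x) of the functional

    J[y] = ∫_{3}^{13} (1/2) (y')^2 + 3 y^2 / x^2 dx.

The Lagrangian is L = (1/2) (y')^2 + 3 y^2 / x^2.
Compute ∂L/∂y = 6y/x^2, ∂L/∂y' = y'.
The Euler-Lagrange equation d/dx(∂L/∂y') − ∂L/∂y = 0 reduces to
    y'' − 6/x^2 · y = 0  (x > 0).
Its general solution is
    y(x) = A x^3 + B x^(-2),
with A, B fixed by the endpoint conditions.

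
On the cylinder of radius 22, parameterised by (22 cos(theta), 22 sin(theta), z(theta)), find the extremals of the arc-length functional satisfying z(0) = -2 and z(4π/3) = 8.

Parameterise the cylinder of radius R = 22 as
    r(θ) = (22 cos θ, 22 sin θ, z(θ)).
The arc-length element is
    ds = sqrt(484 + (dz/dθ)^2) dθ,
so the Lagrangian is L = sqrt(484 + z'^2).
L depends on z' only, not on z or θ, so ∂L/∂z = 0 and
    ∂L/∂z' = z' / sqrt(484 + z'^2).
The Euler-Lagrange equation gives
    d/dθ( z' / sqrt(484 + z'^2) ) = 0,
so z' is constant. Integrating once:
    z(θ) = a θ + b,
a helix on the cylinder (a straight line when the cylinder is unrolled). The constants a, b are determined by the endpoint conditions.
With endpoint conditions z(0) = -2 and z(4π/3) = 8: from z(0) = b we get b = -2, and a·4π/3 + -2 = 8 gives a = 15/(2π), so
    z(θ) = (15/(2π)) θ − 2.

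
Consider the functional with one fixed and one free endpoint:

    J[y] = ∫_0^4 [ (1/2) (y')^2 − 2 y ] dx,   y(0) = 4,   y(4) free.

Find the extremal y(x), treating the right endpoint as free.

The Lagrangian L = (1/2) (y')^2 − 2 y gives
    ∂L/∂y = −2,   ∂L/∂y' = y'.
Euler-Lagrange: d/dx(y') − (−2) = 0, i.e. y'' + 2 = 0, so
    y(x) = −(2/2) x^2 + C1 x + C2.
Fixed left endpoint y(0) = 4 ⇒ C2 = 4.
The right endpoint x = 4 is free, so the natural (transversality) condition is ∂L/∂y' |_{x=4} = 0, i.e. y'(4) = 0.
Compute y'(x) = −2 x + C1, so y'(4) = −8 + C1 = 0 ⇒ C1 = 8.
Therefore the extremal is
    y(x) = −x^2 + 8 x + 4.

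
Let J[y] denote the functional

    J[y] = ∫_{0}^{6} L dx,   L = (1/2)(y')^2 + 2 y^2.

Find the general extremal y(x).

The Lagrangian is L = (1/2)(y')^2 + 2 y^2.
∂L/∂y = 4y.
∂L/∂y' = y'.
The Euler-Lagrange equation d/dx(∂L/∂y') − ∂L/∂y = 0 becomes:
    y'' - 4 y = 0
General solution: y(x) = A e^(2x) + B e^(-2x), where A and B are arbitrary constants fixed by the endpoint conditions.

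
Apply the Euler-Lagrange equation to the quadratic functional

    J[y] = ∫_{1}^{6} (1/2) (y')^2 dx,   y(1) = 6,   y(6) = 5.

The Lagrangian is L = (1/2) (y')^2.
Compute ∂L/∂y = 0, ∂L/∂y' = y'.
The Euler-Lagrange equation d/dx(∂L/∂y') − ∂L/∂y = 0 reduces to
    y'' = 0.
Its general solution is
    y(x) = A x + B,
with A, B fixed by the endpoint conditions.
Applying the endpoint conditions y(1) = 6 and y(6) = 5: solve A·1 + B = 6 and A·6 + B = 5. Subtracting gives A(6 − 1) = 5 − 6, so A = -1/5, and B = 6 − A·1 = 31/5. Therefore
    y(x) = (-1/5) x + 31/5.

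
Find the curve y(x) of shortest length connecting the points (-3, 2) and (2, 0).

Arc-length functional: J[y] = ∫ sqrt(1 + (y')^2) dx.
Lagrangian L = sqrt(1 + (y')^2) has no explicit y dependence, so ∂L/∂y = 0 and the Euler-Lagrange equation gives
    d/dx( y' / sqrt(1 + (y')^2) ) = 0  ⇒  y' / sqrt(1 + (y')^2) = const.
Hence y' is constant, so y(x) is affine.
Fitting the endpoints (-3, 2) and (2, 0):
    slope m = (0 − 2) / (2 − (-3)) = -2/5,
    intercept c = 2 − m·(-3) = 4/5.
Extremal: y(x) = (-2/5) x + 4/5.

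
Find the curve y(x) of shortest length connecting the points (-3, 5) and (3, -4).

Arc-length functional: J[y] = ∫ sqrt(1 + (y')^2) dx.
Lagrangian L = sqrt(1 + (y')^2) has no explicit y dependence, so ∂L/∂y = 0 and the Euler-Lagrange equation gives
    d/dx( y' / sqrt(1 + (y')^2) ) = 0  ⇒  y' / sqrt(1 + (y')^2) = const.
Hence y' is constant, so y(x) is affine.
Fitting the endpoints (-3, 5) and (3, -4):
    slope m = ((-4) − 5) / (3 − (-3)) = -3/2,
    intercept c = 5 − m·(-3) = 1/2.
Extremal: y(x) = (-3/2) x + 1/2.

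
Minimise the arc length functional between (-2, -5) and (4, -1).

Arc-length functional: J[y] = ∫ sqrt(1 + (y')^2) dx.
Lagrangian L = sqrt(1 + (y')^2) has no explicit y dependence, so ∂L/∂y = 0 and the Euler-Lagrange equation gives
    d/dx( y' / sqrt(1 + (y')^2) ) = 0  ⇒  y' / sqrt(1 + (y')^2) = const.
Hence y' is constant, so y(x) is affine.
Fitting the endpoints (-2, -5) and (4, -1):
    slope m = ((-1) − (-5)) / (4 − (-2)) = 2/3,
    intercept c = (-5) − m·(-2) = -11/3.
Extremal: y(x) = (2/3) x - 11/3.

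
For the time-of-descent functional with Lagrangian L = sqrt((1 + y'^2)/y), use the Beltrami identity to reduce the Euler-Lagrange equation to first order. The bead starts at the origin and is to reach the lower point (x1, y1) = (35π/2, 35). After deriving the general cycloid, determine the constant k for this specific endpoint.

The Lagrangian L = sqrt((1 + y'^2) / y) has no explicit x dependence, so the Beltrami identity applies:
    L − y' ∂L/∂y' = C.
Compute ∂L/∂y' = y' / sqrt(y (1 + y'^2)).
Substitute:
    sqrt((1 + y'^2)/y) − y'·y' / sqrt(y (1 + y'^2))
    = (1 + y'^2) / sqrt(y (1 + y'^2)) − y'^2 / sqrt(y (1 + y'^2))
    = 1 / sqrt(y (1 + y'^2)) = C.
Squaring and rearranging gives the first integral
    y (1 + y'^2) = 1/C^2 =: k   (constant).
Solving this first-order ODE by the substitution
    y = (k/2)(1 − cos θ)
yields the cycloid parameterisation
    x(θ) = (k/2)(θ − sin θ),   y(θ) = (k/2)(1 − cos θ).
The constant k is fixed by the endpoint condition.
Now fit the given lower endpoint (x1, y1) = (35π/2, 35). At the bottom of the first arch (θ = π), the parametric equations give
    y(π) = (k/2)(1 − cos π) = k,
    x(π) = (k/2)(π − sin π) = kπ/2.
Matching y(π) = 35 gives k = 35, consistent with x(π) = 35π/2. Therefore the specific cycloid is
    x(θ) = (35/2)(θ − sin θ),   y(θ) = (35/2)(1 − cos θ).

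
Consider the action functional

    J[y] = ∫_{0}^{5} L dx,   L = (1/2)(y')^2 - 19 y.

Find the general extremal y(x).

The Lagrangian is L = (1/2)(y')^2 - 19 y.
∂L/∂y = -19.
∂L/∂y' = y'.
The Euler-Lagrange equation d/dx(∂L/∂y') − ∂L/∂y = 0 becomes:
    y'' + 19 = 0
General solution: y(x) = -(19/2) x^2 + A x + B, where A and B are arbitrary constants fixed by the endpoint conditions.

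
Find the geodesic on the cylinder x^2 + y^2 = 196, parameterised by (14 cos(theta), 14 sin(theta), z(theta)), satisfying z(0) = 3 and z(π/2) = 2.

Parameterise the cylinder of radius R = 14 as
    r(θ) = (14 cos θ, 14 sin θ, z(θ)).
The arc-length element is
    ds = sqrt(196 + (dz/dθ)^2) dθ,
so the Lagrangian is L = sqrt(196 + z'^2).
L depends on z' only, not on z or θ, so ∂L/∂z = 0 and
    ∂L/∂z' = z' / sqrt(196 + z'^2).
The Euler-Lagrange equation gives
    d/dθ( z' / sqrt(196 + z'^2) ) = 0,
so z' is constant. Integrating once:
    z(θ) = a θ + b,
a helix on the cylinder (a straight line when the cylinder is unrolled). The constants a, b are determined by the endpoint conditions.
With endpoint conditions z(0) = 3 and z(π/2) = 2: from z(0) = b we get b = 3, and a·π/2 + 3 = 2 gives a = -2/π, so
    z(θ) = (-2/π) θ + 3.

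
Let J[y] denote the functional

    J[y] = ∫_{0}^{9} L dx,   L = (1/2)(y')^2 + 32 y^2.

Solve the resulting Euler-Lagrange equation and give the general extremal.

The Lagrangian is L = (1/2)(y')^2 + 32 y^2.
∂L/∂y = 64y.
∂L/∂y' = y'.
The Euler-Lagrange equation d/dx(∂L/∂y') − ∂L/∂y = 0 becomes:
    y'' - 64 y = 0
General solution: y(x) = A e^(8x) + B e^(-8x), where A and B are arbitrary constants fixed by the endpoint conditions.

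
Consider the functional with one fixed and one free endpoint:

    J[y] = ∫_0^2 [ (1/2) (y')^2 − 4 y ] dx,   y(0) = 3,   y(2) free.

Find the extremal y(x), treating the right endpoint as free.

The Lagrangian L = (1/2) (y')^2 − 4 y gives
    ∂L/∂y = −4,   ∂L/∂y' = y'.
Euler-Lagrange: d/dx(y') − (−4) = 0, i.e. y'' + 4 = 0, so
    y(x) = −(4/2) x^2 + C1 x + C2.
Fixed left endpoint y(0) = 3 ⇒ C2 = 3.
The right endpoint x = 2 is free, so the natural (transversality) condition is ∂L/∂y' |_{x=2} = 0, i.e. y'(2) = 0.
Compute y'(x) = −4 x + C1, so y'(2) = −8 + C1 = 0 ⇒ C1 = 8.
Therefore the extremal is
    y(x) = −2 x^2 + 8 x + 3.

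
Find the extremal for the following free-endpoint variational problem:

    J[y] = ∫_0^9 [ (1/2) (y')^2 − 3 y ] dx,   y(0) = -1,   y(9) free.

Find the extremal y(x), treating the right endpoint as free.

The Lagrangian L = (1/2) (y')^2 − 3 y gives
    ∂L/∂y = −3,   ∂L/∂y' = y'.
Euler-Lagrange: d/dx(y') − (−3) = 0, i.e. y'' + 3 = 0, so
    y(x) = −(3/2) x^2 + C1 x + C2.
Fixed left endpoint y(0) = -1 ⇒ C2 = -1.
The right endpoint x = 9 is free, so the natural (transversality) condition is ∂L/∂y' |_{x=9} = 0, i.e. y'(9) = 0.
Compute y'(x) = −3 x + C1, so y'(9) = −27 + C1 = 0 ⇒ C1 = 27.
Therefore the extremal is
    y(x) = −(3/2) x^2 + 27 x − 1.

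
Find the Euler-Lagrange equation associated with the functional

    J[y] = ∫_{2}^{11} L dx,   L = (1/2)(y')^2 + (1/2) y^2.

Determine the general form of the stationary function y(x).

The Lagrangian is L = (1/2)(y')^2 + (1/2) y^2.
∂L/∂y = y.
∂L/∂y' = y'.
The Euler-Lagrange equation d/dx(∂L/∂y') − ∂L/∂y = 0 becomes:
    y'' - y = 0
General solution: y(x) = A e^x + B e^(-x), where A and B are arbitrary constants fixed by the endpoint conditions.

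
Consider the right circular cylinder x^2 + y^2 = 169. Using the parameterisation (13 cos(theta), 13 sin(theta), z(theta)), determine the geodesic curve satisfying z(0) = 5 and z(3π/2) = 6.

Parameterise the cylinder of radius R = 13 as
    r(θ) = (13 cos θ, 13 sin θ, z(θ)).
The arc-length element is
    ds = sqrt(169 + (dz/dθ)^2) dθ,
so the Lagrangian is L = sqrt(169 + z'^2).
L depends on z' only, not on z or θ, so ∂L/∂z = 0 and
    ∂L/∂z' = z' / sqrt(169 + z'^2).
The Euler-Lagrange equation gives
    d/dθ( z' / sqrt(169 + z'^2) ) = 0,
so z' is constant. Integrating once:
    z(θ) = a θ + b,
a helix on the cylinder (a straight line when the cylinder is unrolled). The constants a, b are determined by the endpoint conditions.
With endpoint conditions z(0) = 5 and z(3π/2) = 6: from z(0) = b we get b = 5, and a·3π/2 + 5 = 6 gives a = 2/(3π), so
    z(θ) = (2/(3π)) θ + 5.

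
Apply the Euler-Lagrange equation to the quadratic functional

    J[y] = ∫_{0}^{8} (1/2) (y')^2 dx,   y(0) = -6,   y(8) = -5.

The Lagrangian is L = (1/2) (y')^2.
Compute ∂L/∂y = 0, ∂L/∂y' = y'.
The Euler-Lagrange equation d/dx(∂L/∂y') − ∂L/∂y = 0 reduces to
    y'' = 0.
Its general solution is
    y(x) = A x + B,
with A, B fixed by the endpoint conditions.
Applying the endpoint conditions y(0) = -6 and y(8) = -5: solve A·0 + B = -6 and A·8 + B = -5. Subtracting gives A(8 − 0) = -5 − -6, so A = 1/8, and B = -6 − A·0 = -6. Therefore
    y(x) = (1/8) x - 6.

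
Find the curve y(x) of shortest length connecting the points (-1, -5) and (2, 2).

Arc-length functional: J[y] = ∫ sqrt(1 + (y')^2) dx.
Lagrangian L = sqrt(1 + (y')^2) has no explicit y dependence, so ∂L/∂y = 0 and the Euler-Lagrange equation gives
    d/dx( y' / sqrt(1 + (y')^2) ) = 0  ⇒  y' / sqrt(1 + (y')^2) = const.
Hence y' is constant, so y(x) is affine.
Fitting the endpoints (-1, -5) and (2, 2):
    slope m = (2 − (-5)) / (2 − (-1)) = 7/3,
    intercept c = (-5) − m·(-1) = -8/3.
Extremal: y(x) = (7/3) x - 8/3.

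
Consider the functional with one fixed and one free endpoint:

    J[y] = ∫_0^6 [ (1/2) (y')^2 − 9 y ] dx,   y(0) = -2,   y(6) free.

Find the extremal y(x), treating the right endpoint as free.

The Lagrangian L = (1/2) (y')^2 − 9 y gives
    ∂L/∂y = −9,   ∂L/∂y' = y'.
Euler-Lagrange: d/dx(y') − (−9) = 0, i.e. y'' + 9 = 0, so
    y(x) = −(9/2) x^2 + C1 x + C2.
Fixed left endpoint y(0) = -2 ⇒ C2 = -2.
The right endpoint x = 6 is free, so the natural (transversality) condition is ∂L/∂y' |_{x=6} = 0, i.e. y'(6) = 0.
Compute y'(x) = −9 x + C1, so y'(6) = −54 + C1 = 0 ⇒ C1 = 54.
Therefore the extremal is
    y(x) = −(9/2) x^2 + 54 x − 2.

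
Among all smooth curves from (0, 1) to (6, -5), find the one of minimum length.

Arc-length functional: J[y] = ∫ sqrt(1 + (y')^2) dx.
Lagrangian L = sqrt(1 + (y')^2) has no explicit y dependence, so ∂L/∂y = 0 and the Euler-Lagrange equation gives
    d/dx( y' / sqrt(1 + (y')^2) ) = 0  ⇒  y' / sqrt(1 + (y')^2) = const.
Hence y' is constant, so y(x) is affine.
Fitting the endpoints (0, 1) and (6, -5):
    slope m = ((-5) − 1) / (6 − 0) = -1,
    intercept c = 1 − m·0 = 1.
Extremal: y(x) = -x + 1.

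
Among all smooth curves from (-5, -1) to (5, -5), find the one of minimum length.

Arc-length functional: J[y] = ∫ sqrt(1 + (y')^2) dx.
Lagrangian L = sqrt(1 + (y')^2) has no explicit y dependence, so ∂L/∂y = 0 and the Euler-Lagrange equation gives
    d/dx( y' / sqrt(1 + (y')^2) ) = 0  ⇒  y' / sqrt(1 + (y')^2) = const.
Hence y' is constant, so y(x) is affine.
Fitting the endpoints (-5, -1) and (5, -5):
    slope m = ((-5) − (-1)) / (5 − (-5)) = -2/5,
    intercept c = (-1) − m·(-5) = -3.
Extremal: y(x) = (-2/5) x - 3.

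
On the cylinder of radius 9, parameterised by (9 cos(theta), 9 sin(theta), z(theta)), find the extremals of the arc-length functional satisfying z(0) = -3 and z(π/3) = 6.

Parameterise the cylinder of radius R = 9 as
    r(θ) = (9 cos θ, 9 sin θ, z(θ)).
The arc-length element is
    ds = sqrt(81 + (dz/dθ)^2) dθ,
so the Lagrangian is L = sqrt(81 + z'^2).
L depends on z' only, not on z or θ, so ∂L/∂z = 0 and
    ∂L/∂z' = z' / sqrt(81 + z'^2).
The Euler-Lagrange equation gives
    d/dθ( z' / sqrt(81 + z'^2) ) = 0,
so z' is constant. Integrating once:
    z(θ) = a θ + b,
a helix on the cylinder (a straight line when the cylinder is unrolled). The constants a, b are determined by the endpoint conditions.
With endpoint conditions z(0) = -3 and z(π/3) = 6: from z(0) = b we get b = -3, and a·π/3 + -3 = 6 gives a = 27/π, so
    z(θ) = (27/π) θ − 3.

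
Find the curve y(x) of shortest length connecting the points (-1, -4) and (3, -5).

Arc-length functional: J[y] = ∫ sqrt(1 + (y')^2) dx.
Lagrangian L = sqrt(1 + (y')^2) has no explicit y dependence, so ∂L/∂y = 0 and the Euler-Lagrange equation gives
    d/dx( y' / sqrt(1 + (y')^2) ) = 0  ⇒  y' / sqrt(1 + (y')^2) = const.
Hence y' is constant, so y(x) is affine.
Fitting the endpoints (-1, -4) and (3, -5):
    slope m = ((-5) − (-4)) / (3 − (-1)) = -1/4,
    intercept c = (-4) − m·(-1) = -17/4.
Extremal: y(x) = (-1/4) x - 17/4.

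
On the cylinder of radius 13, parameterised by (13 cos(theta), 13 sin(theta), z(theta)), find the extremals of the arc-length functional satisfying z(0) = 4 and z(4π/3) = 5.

Parameterise the cylinder of radius R = 13 as
    r(θ) = (13 cos θ, 13 sin θ, z(θ)).
The arc-length element is
    ds = sqrt(169 + (dz/dθ)^2) dθ,
so the Lagrangian is L = sqrt(169 + z'^2).
L depends on z' only, not on z or θ, so ∂L/∂z = 0 and
    ∂L/∂z' = z' / sqrt(169 + z'^2).
The Euler-Lagrange equation gives
    d/dθ( z' / sqrt(169 + z'^2) ) = 0,
so z' is constant. Integrating once:
    z(θ) = a θ + b,
a helix on the cylinder (a straight line when the cylinder is unrolled). The constants a, b are determined by the endpoint conditions.
With endpoint conditions z(0) = 4 and z(4π/3) = 5: from z(0) = b we get b = 4, and a·4π/3 + 4 = 5 gives a = 3/(4π), so
    z(θ) = (3/(4π)) θ + 4.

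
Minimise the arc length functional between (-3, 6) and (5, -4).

Arc-length functional: J[y] = ∫ sqrt(1 + (y')^2) dx.
Lagrangian L = sqrt(1 + (y')^2) has no explicit y dependence, so ∂L/∂y = 0 and the Euler-Lagrange equation gives
    d/dx( y' / sqrt(1 + (y')^2) ) = 0  ⇒  y' / sqrt(1 + (y')^2) = const.
Hence y' is constant, so y(x) is affine.
Fitting the endpoints (-3, 6) and (5, -4):
    slope m = ((-4) − 6) / (5 − (-3)) = -5/4,
    intercept c = 6 − m·(-3) = 9/4.
Extremal: y(x) = (-5/4) x + 9/4.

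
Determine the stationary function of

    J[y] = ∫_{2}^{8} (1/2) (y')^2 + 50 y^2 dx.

The Lagrangian is L = (1/2) (y')^2 + 50 y^2.
Compute ∂L/∂y = 100y, ∂L/∂y' = y'.
The Euler-Lagrange equation d/dx(∂L/∂y') − ∂L/∂y = 0 reduces to
    y'' − 100 y = 0.
Its general solution is
    y(x) = A e^(10x) + B e^(−10x),
with A, B fixed by the endpoint conditions.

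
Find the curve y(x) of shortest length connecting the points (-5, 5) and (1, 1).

Arc-length functional: J[y] = ∫ sqrt(1 + (y')^2) dx.
Lagrangian L = sqrt(1 + (y')^2) has no explicit y dependence, so ∂L/∂y = 0 and the Euler-Lagrange equation gives
    d/dx( y' / sqrt(1 + (y')^2) ) = 0  ⇒  y' / sqrt(1 + (y')^2) = const.
Hence y' is constant, so y(x) is affine.
Fitting the endpoints (-5, 5) and (1, 1):
    slope m = (1 − 5) / (1 − (-5)) = -2/3,
    intercept c = 5 − m·(-5) = 5/3.
Extremal: y(x) = (-2/3) x + 5/3.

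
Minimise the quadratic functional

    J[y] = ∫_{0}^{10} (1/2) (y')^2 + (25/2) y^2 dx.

The Lagrangian is L = (1/2) (y')^2 + (25/2) y^2.
Compute ∂L/∂y = 25y, ∂L/∂y' = y'.
The Euler-Lagrange equation d/dx(∂L/∂y') − ∂L/∂y = 0 reduces to
    y'' − 25 y = 0.
Its general solution is
    y(x) = A e^(5x) + B e^(−5x),
with A, B fixed by the endpoint conditions.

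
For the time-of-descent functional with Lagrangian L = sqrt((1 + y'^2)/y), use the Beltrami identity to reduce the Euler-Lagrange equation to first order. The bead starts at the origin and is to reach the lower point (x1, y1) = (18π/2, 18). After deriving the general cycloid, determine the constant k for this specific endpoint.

The Lagrangian L = sqrt((1 + y'^2) / y) has no explicit x dependence, so the Beltrami identity applies:
    L − y' ∂L/∂y' = C.
Compute ∂L/∂y' = y' / sqrt(y (1 + y'^2)).
Substitute:
    sqrt((1 + y'^2)/y) − y'·y' / sqrt(y (1 + y'^2))
    = (1 + y'^2) / sqrt(y (1 + y'^2)) − y'^2 / sqrt(y (1 + y'^2))
    = 1 / sqrt(y (1 + y'^2)) = C.
Squaring and rearranging gives the first integral
    y (1 + y'^2) = 1/C^2 =: k   (constant).
Solving this first-order ODE by the substitution
    y = (k/2)(1 − cos θ)
yields the cycloid parameterisation
    x(θ) = (k/2)(θ − sin θ),   y(θ) = (k/2)(1 − cos θ).
The constant k is fixed by the endpoint condition.
Now fit the given lower endpoint (x1, y1) = (18π/2, 18). At the bottom of the first arch (θ = π), the parametric equations give
    y(π) = (k/2)(1 − cos π) = k,
    x(π) = (k/2)(π − sin π) = kπ/2.
Matching y(π) = 18 gives k = 18, consistent with x(π) = 18π/2. Therefore the specific cycloid is
    x(θ) = (18/2)(θ − sin θ),   y(θ) = (18/2)(1 − cos θ).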